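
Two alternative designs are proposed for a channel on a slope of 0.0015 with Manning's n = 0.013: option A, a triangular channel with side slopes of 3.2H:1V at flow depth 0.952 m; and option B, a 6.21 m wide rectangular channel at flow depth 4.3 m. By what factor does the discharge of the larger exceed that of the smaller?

Channel A: For a triangular section with side slope z = 3.2: A = zy² = 3.2×0.952² = 2.9 m²; P = 2y√(1+z²) = 2×0.952×3.353 = 6.383 m. Hydraulic radius R = A/P = 2.9/6.383 = 0.4543 m. Q_A = (1/0.013)·2.9·0.4543^(2/3)·√0.0015 = 5.106 m³/s.
Channel B: Flow area A = b·y = 6.21 × 4.3 = 26.7 m². Wetted perimeter P = b + 2y = 6.21 + 2×4.3 = 14.81 m. Hydraulic radius R = A/P = 26.7/14.81 = 1.803 m. Q_B = (1/0.013)·26.7·1.803^(2/3)·√0.0015 = 117.9 m³/s.
The larger discharge is 117.9 m³/s and the smaller is 5.106 m³/s; the ratio is 23.1.

23.1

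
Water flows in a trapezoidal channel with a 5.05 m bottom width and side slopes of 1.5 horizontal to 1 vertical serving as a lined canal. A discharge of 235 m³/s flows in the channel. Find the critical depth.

y_c = 4.11 m

At critical depth, Q² T / (g A³) = 1, i.e. A³/T = Q²/g = 235²/9.81 = 5629.
At y = 2.85 m: A³/T = 1380 — too small.
At y = 5.19 m: A³/T = 14340 — too large.
At y = 4.11 m: A³/T = 5635 — ≈ 5629.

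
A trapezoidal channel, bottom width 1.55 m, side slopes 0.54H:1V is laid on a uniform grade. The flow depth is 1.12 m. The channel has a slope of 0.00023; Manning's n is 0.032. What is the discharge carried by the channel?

With bottom width b = 1.55 m and side slope z = 0.54: A = (b + zy)y = (1.55 + 0.54×1.12)×1.12 = 2.413 m²; P = b + 2y√(1+z²) = 1.55 + 2×1.12×1.136 = 4.096 m.
Hydraulic radius R = A/P = 2.413/4.096 = 0.5892 m.
Manning's equation: Q = (1/n) A R^(2/3) S^(1/2) = (1/0.032) × 2.413 × 0.5892^(2/3) × 0.00023^(1/2) = 0.804 m³/s.

Q = 0.804 m³/s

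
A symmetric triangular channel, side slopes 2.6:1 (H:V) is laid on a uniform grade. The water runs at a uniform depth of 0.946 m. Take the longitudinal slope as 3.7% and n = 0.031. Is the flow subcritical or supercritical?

supercritical

For a triangular section with side slope z = 2.6: A = zy² = 2.6×0.946² = 2.327 m²; P = 2y√(1+z²) = 2×0.946×2.786 = 5.271 m.
Hydraulic radius R = A/P = 2.327/5.271 = 0.4415 m.
V = (1/n) R^(2/3) √S = (1/0.031) × 0.4415^(2/3) × √0.037 = 3.598 m/s. Hydraulic depth D_h = A/T = 2.327/4.919 = 0.473 m.
Froude number Fr = V/√(g·D_h) = 3.598/√(9.81×0.473) = 1.67, which is greater than 1, so the flow is supercritical.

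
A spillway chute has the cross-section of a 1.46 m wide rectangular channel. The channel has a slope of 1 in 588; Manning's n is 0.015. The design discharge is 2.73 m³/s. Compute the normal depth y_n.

y_n = 1.16 m

Manning's equation rearranged: A R^(2/3) = nQ / (1·√S) = 0.015 × 2.73 / (√0.001701) = 0.993.
Trying y = 0.936 m: A R^(2/3) = 0.7544 — too small.
Trying y = 1.47 m: A R^(2/3) = 1.33 — too large.
Trying y = 1.16 m: A R^(2/3) = 0.9916 — matches.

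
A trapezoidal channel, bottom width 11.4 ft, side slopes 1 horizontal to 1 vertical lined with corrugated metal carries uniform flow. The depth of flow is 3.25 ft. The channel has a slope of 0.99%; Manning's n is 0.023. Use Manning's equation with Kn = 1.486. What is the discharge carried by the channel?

With bottom width b = 11.4 ft and side slope z = 1: A = (b + zy)y = (11.4 + 1×3.25)×3.25 = 47.61 ft²; P = b + 2y√(1+z²) = 11.4 + 2×3.25×1.414 = 20.59 ft.
Hydraulic radius R = A/P = 47.61/20.59 = 2.312 ft.
Manning's equation: Q = (1.486/n) A R^(2/3) S^(1/2) = (1.486/0.023) × 47.61 × 2.312^(2/3) × 0.0099^(1/2) = 535 ft³/s.

Q = 535 ft³/s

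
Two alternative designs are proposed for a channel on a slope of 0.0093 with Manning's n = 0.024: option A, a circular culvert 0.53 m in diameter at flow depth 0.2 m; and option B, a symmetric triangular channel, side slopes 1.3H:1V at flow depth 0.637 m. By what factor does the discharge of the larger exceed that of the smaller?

Channel A: For a circular section of diameter D = 0.53 m at depth y = 0.2 m, the central angle is θ = 2 arccos(1 − 2y/D) = 2.646 rad. Then A = (D²/8)(θ − sin θ) = 0.07621 m² and P = Dθ/2 = 0.7012 m. Hydraulic radius R = A/P = 0.07621/0.7012 = 0.1087 m. Q_A = (1/0.024)·0.07621·0.1087^(2/3)·√0.0093 = 0.06974 m³/s.
Channel B: For a triangular section with side slope z = 1.3: A = zy² = 1.3×0.637² = 0.5275 m²; P = 2y√(1+z²) = 2×0.637×1.64 = 2.09 m. Hydraulic radius R = A/P = 0.5275/2.09 = 0.2525 m. Q_B = (1/0.024)·0.5275·0.2525^(2/3)·√0.0093 = 0.8466 m³/s.
The larger discharge is 0.8466 m³/s and the smaller is 0.06974 m³/s; the ratio is 12.1.

12.1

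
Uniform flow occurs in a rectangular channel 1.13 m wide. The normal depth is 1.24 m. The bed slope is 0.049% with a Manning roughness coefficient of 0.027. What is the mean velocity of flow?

V = 0.436 m/s

Flow area A = b·y = 1.13 × 1.24 = 1.401 m². Wetted perimeter P = b + 2y = 1.13 + 2×1.24 = 3.61 m.
Hydraulic radius R = A/P = 1.401/3.61 = 0.3881 m.
From Manning's equation, V = (1/n) R^(2/3) S^(1/2) = (1/0.027) × 0.3881^(2/3) × 0.00049^(1/2) = 0.436 m/s.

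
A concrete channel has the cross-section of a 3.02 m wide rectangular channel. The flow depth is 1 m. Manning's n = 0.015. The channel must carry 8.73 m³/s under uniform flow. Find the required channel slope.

S = 0.0037

Flow area A = b·y = 3.02 × 1 = 3.02 m². Wetted perimeter P = b + 2y = 3.02 + 2×1 = 5.02 m.
Hydraulic radius R = A/P = 3.02/5.02 = 0.6016 m.
From Manning's equation, S = [nQ / (1 A R^(2/3))]² = [0.015 × 8.73 / (1 × 3.02 × 0.6016^(2/3))]² = 0.0037.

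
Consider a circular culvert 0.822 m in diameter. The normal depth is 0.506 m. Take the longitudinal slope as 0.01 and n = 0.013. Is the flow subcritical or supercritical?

supercritical

For a circular section of diameter D = 0.822 m at depth y = 0.506 m, the central angle is θ = 2 arccos(1 − 2y/D) = 3.608 rad. Then A = (D²/8)(θ − sin θ) = 0.3427 m² and P = Dθ/2 = 1.483 m.
Hydraulic radius R = A/P = 0.3427/1.483 = 0.2311 m.
V = (1/n) R^(2/3) √S = (1/0.013) × 0.2311^(2/3) × √0.01 = 2.897 m/s. Hydraulic depth D_h = A/T = 0.3427/0.7997 = 0.4286 m.
Froude number Fr = V/√(g·D_h) = 2.897/√(9.81×0.4286) = 1.41, which is greater than 1, so the flow is supercritical.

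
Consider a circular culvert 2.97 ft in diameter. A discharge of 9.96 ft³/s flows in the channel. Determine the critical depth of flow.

At critical depth, Q² T / (g A³) = 1, i.e. A³/T = Q²/g = 9.96²/32.2 = 3.081.
Try y = 1.21 ft: A³/T = 6.39 — over.
Try y = 0.75 ft: A³/T = 1.005 — short.
Try y = 1 ft: A³/T = 3.067 — ≈ 3.081.

y_c = 1 ft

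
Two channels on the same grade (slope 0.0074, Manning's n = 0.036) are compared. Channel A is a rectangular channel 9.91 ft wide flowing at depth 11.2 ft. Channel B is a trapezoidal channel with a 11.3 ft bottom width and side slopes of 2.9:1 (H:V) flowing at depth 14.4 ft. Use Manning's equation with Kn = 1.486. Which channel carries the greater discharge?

channel B

Channel A: Flow area A = b·y = 9.91 × 11.2 = 111 ft². Wetted perimeter P = b + 2y = 9.91 + 2×11.2 = 32.31 ft. Hydraulic radius R = A/P = 111/32.31 = 3.435 ft. Q_A = (1.486/0.036)·111·3.435^(2/3)·√0.0074 = 897.3 ft³/s.
Channel B: With bottom width b = 11.3 ft and side slope z = 2.9: A = (b + zy)y = (11.3 + 2.9×14.4)×14.4 = 764.1 ft²; P = b + 2y√(1+z²) = 11.3 + 2×14.4×3.068 = 99.65 ft. Hydraulic radius R = A/P = 764.1/99.65 = 7.668 ft. Q_B = (1.486/0.036)·764.1·7.668^(2/3)·√0.0074 = 10550 ft³/s.
Q_A = 897.3 ft³/s vs Q_B = 10550 ft³/s, so channel B carries more.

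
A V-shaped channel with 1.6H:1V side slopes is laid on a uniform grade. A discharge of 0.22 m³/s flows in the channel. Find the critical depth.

y_c = 0.329 m

At critical depth, Q² T / (g A³) = 1, i.e. A³/T = Q²/g = 0.22²/9.81 = 0.004934.
At y = 0.415 m: A³/T = 0.01576 — high.
At y = 0.25 m: A³/T = 0.00125 — low.
At y = 0.329 m: A³/T = 0.004934 — matches.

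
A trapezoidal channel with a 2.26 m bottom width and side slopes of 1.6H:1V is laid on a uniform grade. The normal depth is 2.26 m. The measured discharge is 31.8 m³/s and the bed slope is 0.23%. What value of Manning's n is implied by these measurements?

n = 0.023

With bottom width b = 2.26 m and side slope z = 1.6: A = (b + zy)y = (2.26 + 1.6×2.26)×2.26 = 13.28 m²; P = b + 2y√(1+z²) = 2.26 + 2×2.26×1.887 = 10.79 m.
Hydraulic radius R = A/P = 13.28/10.79 = 1.231 m.
Rearranging Manning's equation: n = (1/Q) A R^(2/3) S^(1/2) = (1/31.8) × 13.28 × 1.231^(2/3) × √0.0023 = 0.023.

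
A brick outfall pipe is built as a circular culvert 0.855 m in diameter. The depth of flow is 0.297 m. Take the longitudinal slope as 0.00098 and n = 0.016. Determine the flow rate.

Q = 0.104 m³/s

For a circular section of diameter D = 0.855 m at depth y = 0.297 m, the central angle is θ = 2 arccos(1 − 2y/D) = 2.521 rad. Then A = (D²/8)(θ − sin θ) = 0.1773 m² and P = Dθ/2 = 1.078 m.
Hydraulic radius R = A/P = 0.1773/1.078 = 0.1645 m.
Manning's equation: Q = (1/n) A R^(2/3) S^(1/2) = (1/0.016) × 0.1773 × 0.1645^(2/3) × 0.00098^(1/2) = 0.104 m³/s.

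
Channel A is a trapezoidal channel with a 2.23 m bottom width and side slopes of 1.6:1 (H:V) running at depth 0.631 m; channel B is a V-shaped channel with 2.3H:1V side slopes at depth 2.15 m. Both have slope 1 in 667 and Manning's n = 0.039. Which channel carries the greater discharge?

channel B

Channel A: With bottom width b = 2.23 m and side slope z = 1.6: A = (b + zy)y = (2.23 + 1.6×0.631)×0.631 = 2.044 m²; P = b + 2y√(1+z²) = 2.23 + 2×0.631×1.887 = 4.611 m. Hydraulic radius R = A/P = 2.044/4.611 = 0.4433 m. Q_A = (1/0.039)·2.044·0.4433^(2/3)·√0.001499 = 1.18 m³/s.
Channel B: For a triangular section with side slope z = 2.3: A = zy² = 2.3×2.15² = 10.63 m²; P = 2y√(1+z²) = 2×2.15×2.508 = 10.78 m. Hydraulic radius R = A/P = 10.63/10.78 = 0.9859 m. Q_B = (1/0.039)·10.63·0.9859^(2/3)·√0.001499 = 10.46 m³/s.
Q_A = 1.18 m³/s vs Q_B = 10.46 m³/s, so channel B carries more.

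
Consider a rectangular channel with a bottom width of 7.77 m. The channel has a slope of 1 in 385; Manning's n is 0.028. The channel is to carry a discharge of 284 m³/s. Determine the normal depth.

Manning's equation rearranged: A R^(2/3) = nQ / (1·√S) = 0.028 × 284 / (√0.002597) = 156.
Trying y = 8.62 m: A R^(2/3) = 129.2 — low.
Trying y = 11.1 m: A R^(2/3) = 174.5 — high.
Trying y = 10.1 m: A R^(2/3) = 156.1 — matches.

y_n = 10.1 m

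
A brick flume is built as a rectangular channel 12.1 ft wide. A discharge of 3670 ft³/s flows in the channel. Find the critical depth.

For a rectangular channel, critical depth y_c = (q²/g)^(1/3) where q = Q/b = 3670/12.1 = 303.3 ft²/s.
So y_c = (303.3²/32.2)^(1/3) = 14.2 ft.

y_c = 14.2 ft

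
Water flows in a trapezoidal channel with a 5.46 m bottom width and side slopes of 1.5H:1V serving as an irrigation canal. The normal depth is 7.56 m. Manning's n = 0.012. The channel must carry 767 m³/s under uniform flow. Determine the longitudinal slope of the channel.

With bottom width b = 5.46 m and side slope z = 1.5: A = (b + zy)y = (5.46 + 1.5×7.56)×7.56 = 127 m²; P = b + 2y√(1+z²) = 5.46 + 2×7.56×1.803 = 32.72 m.
Hydraulic radius R = A/P = 127/32.72 = 3.882 m.
From Manning's equation, S = [nQ / (1 A R^(2/3))]² = [0.012 × 767 / (1 × 127 × 3.882^(2/3))]² = 0.000861.

S = 0.000861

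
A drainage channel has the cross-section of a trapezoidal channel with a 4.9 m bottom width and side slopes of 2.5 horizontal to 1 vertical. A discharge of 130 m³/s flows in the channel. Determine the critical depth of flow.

y_c = 2.71 m

At critical depth, Q² T / (g A³) = 1, i.e. A³/T = Q²/g = 130²/9.81 = 1723.
Try y = 1.87 m: A³/T = 402.8 — short.
Try y = 3.24 m: A³/T = 3541 — over.
Try y = 2.71 m: A³/T = 1717 — ≈ 1723.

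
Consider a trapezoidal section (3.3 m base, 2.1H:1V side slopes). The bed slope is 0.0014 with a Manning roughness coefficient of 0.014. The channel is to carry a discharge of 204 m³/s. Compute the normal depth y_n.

y_n = 3.97 m

Manning's equation rearranged: A R^(2/3) = nQ / (1·√S) = 0.014 × 204 / (√0.0014) = 76.33.
Try y = 3.06 m: A R^(2/3) = 42.35 — too small.
Try y = 3.97 m: A R^(2/3) = 76.3 — ≈ 76.33.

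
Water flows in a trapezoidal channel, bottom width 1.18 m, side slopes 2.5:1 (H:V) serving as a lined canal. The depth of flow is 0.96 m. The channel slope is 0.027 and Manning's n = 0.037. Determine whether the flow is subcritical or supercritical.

supercritical

With bottom width b = 1.18 m and side slope z = 2.5: A = (b + zy)y = (1.18 + 2.5×0.96)×0.96 = 3.437 m²; P = b + 2y√(1+z²) = 1.18 + 2×0.96×2.693 = 6.35 m.
Hydraulic radius R = A/P = 3.437/6.35 = 0.5412 m.
V = (1/n) R^(2/3) √S = (1/0.037) × 0.5412^(2/3) × √0.027 = 2.949 m/s. Hydraulic depth D_h = A/T = 3.437/5.98 = 0.5747 m.
Froude number Fr = V/√(g·D_h) = 2.949/√(9.81×0.5747) = 1.24, which is greater than 1, so the flow is supercritical.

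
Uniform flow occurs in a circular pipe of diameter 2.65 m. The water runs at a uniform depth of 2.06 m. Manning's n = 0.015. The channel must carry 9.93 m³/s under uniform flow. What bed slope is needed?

For a circular section of diameter D = 2.65 m at depth y = 2.06 m, the central angle is θ = 2 arccos(1 − 2y/D) = 4.318 rad. Then A = (D²/8)(θ − sin θ) = 4.6 m² and P = Dθ/2 = 5.721 m.
Hydraulic radius R = A/P = 4.6/5.721 = 0.8041 m.
From Manning's equation, S = [nQ / (1 A R^(2/3))]² = [0.015 × 9.93 / (1 × 4.6 × 0.8041^(2/3))]² = 0.0014.

S = 0.0014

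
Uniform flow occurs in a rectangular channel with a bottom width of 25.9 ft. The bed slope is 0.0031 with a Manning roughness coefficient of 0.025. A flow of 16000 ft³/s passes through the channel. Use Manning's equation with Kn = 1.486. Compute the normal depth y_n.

y_n = 40.7 ft

Manning's equation rearranged: A R^(2/3) = nQ / (1.486·√S) = 0.025 × 16000 / (1.486 × √0.0031) = 4835.
Trying y = 51.8 ft: A R^(2/3) = 6376 — over.
Trying y = 30.8 ft: A R^(2/3) = 3481 — short.
Trying y = 40.7 ft: A R^(2/3) = 4835 — ≈ 4835.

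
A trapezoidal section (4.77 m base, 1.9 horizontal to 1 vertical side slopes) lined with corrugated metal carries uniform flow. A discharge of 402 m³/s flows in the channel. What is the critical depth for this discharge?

y_c = 5.09 m

At critical depth, Q² T / (g A³) = 1, i.e. A³/T = Q²/g = 402²/9.81 = 16470.
Trying y = 4.56 m: A³/T = 10400 — short.
Trying y = 5.6 m: A³/T = 24670 — over.
Trying y = 5.09 m: A³/T = 16470 — close enough.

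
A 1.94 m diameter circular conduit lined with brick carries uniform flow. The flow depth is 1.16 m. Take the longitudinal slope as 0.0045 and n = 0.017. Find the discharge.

For a circular section of diameter D = 1.94 m at depth y = 1.16 m, the central angle is θ = 2 arccos(1 − 2y/D) = 3.536 rad. Then A = (D²/8)(θ − sin θ) = 1.844 m² and P = Dθ/2 = 3.43 m.
Hydraulic radius R = A/P = 1.844/3.43 = 0.5377 m.
Manning's equation: Q = (1/n) A R^(2/3) S^(1/2) = (1/0.017) × 1.844 × 0.5377^(2/3) × 0.0045^(1/2) = 4.81 m³/s.

Q = 4.81 m³/s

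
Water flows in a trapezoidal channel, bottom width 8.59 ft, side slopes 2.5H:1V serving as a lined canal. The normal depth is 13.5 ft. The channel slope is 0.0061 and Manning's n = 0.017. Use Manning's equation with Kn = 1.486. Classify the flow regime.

With bottom width b = 8.59 ft and side slope z = 2.5: A = (b + zy)y = (8.59 + 2.5×13.5)×13.5 = 571.6 ft²; P = b + 2y√(1+z²) = 8.59 + 2×13.5×2.693 = 81.29 ft.
Hydraulic radius R = A/P = 571.6/81.29 = 7.032 ft.
V = (1.486/n) R^(2/3) √S = (1.486/0.017) × 7.032^(2/3) × √0.0061 = 25.06 ft/s. Hydraulic depth D_h = A/T = 571.6/76.09 = 7.512 ft.
Froude number Fr = V/√(g·D_h) = 25.06/√(32.2×7.512) = 1.61, which is greater than 1, so the flow is supercritical.

supercritical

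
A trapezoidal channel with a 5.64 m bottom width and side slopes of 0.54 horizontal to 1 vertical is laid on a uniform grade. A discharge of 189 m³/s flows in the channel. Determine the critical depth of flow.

y_c = 4.21 m

At critical depth, Q² T / (g A³) = 1, i.e. A³/T = Q²/g = 189²/9.81 = 3641.
Trying y = 3.24 m: A³/T = 1502 — too small.
Trying y = 5.2 m: A³/T = 7532 — too large.
Trying y = 4.21 m: A³/T = 3630 — matches.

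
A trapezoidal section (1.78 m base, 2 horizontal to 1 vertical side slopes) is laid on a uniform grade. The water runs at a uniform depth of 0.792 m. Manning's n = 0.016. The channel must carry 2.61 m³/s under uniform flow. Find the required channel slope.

With bottom width b = 1.78 m and side slope z = 2: A = (b + zy)y = (1.78 + 2×0.792)×0.792 = 2.664 m²; P = b + 2y√(1+z²) = 1.78 + 2×0.792×2.236 = 5.322 m.
Hydraulic radius R = A/P = 2.664/5.322 = 0.5006 m.
From Manning's equation, S = [nQ / (1 A R^(2/3))]² = [0.016 × 2.61 / (1 × 2.664 × 0.5006^(2/3))]² = 0.000618.

S = 0.000618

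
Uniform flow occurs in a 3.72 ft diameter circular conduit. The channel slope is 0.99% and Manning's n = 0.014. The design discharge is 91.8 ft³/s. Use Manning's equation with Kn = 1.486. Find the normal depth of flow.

Manning's equation rearranged: A R^(2/3) = nQ / (1.486·√S) = 0.014 × 91.8 / (1.486 × √0.0099) = 8.692.
Trying y = 3.29 ft: A R^(2/3) = 10.95 — too large.
Trying y = 2.15 ft: A R^(2/3) = 6.565 — too small.
Trying y = 2.61 ft: A R^(2/3) = 8.696 — close enough.

y_n = 2.61 ft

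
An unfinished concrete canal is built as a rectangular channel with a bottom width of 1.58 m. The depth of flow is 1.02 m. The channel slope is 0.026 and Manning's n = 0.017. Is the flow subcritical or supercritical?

supercritical

Flow area A = b·y = 1.58 × 1.02 = 1.612 m². Wetted perimeter P = b + 2y = 1.58 + 2×1.02 = 3.62 m.
Hydraulic radius R = A/P = 1.612/3.62 = 0.4452 m.
V = (1/n) R^(2/3) √S = (1/0.017) × 0.4452^(2/3) × √0.026 = 5.53 m/s. Hydraulic depth D_h = A/T = 1.612/1.58 = 1.02 m.
Froude number Fr = V/√(g·D_h) = 5.53/√(9.81×1.02) = 1.75, which is greater than 1, so the flow is supercritical.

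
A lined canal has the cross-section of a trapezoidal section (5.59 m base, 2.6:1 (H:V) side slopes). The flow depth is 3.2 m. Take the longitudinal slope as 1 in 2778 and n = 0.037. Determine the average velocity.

V = 0.787 m/s

With bottom width b = 5.59 m and side slope z = 2.6: A = (b + zy)y = (5.59 + 2.6×3.2)×3.2 = 44.51 m²; P = b + 2y√(1+z²) = 5.59 + 2×3.2×2.786 = 23.42 m.
Hydraulic radius R = A/P = 44.51/23.42 = 1.901 m.
From Manning's equation, V = (1/n) R^(2/3) S^(1/2) = (1/0.037) × 1.901^(2/3) × 0.00036^(1/2) = 0.787 m/s.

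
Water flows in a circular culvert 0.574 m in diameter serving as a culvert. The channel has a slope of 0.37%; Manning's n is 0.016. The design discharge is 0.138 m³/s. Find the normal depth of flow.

y_n = 0.291 m

Manning's equation rearranged: A R^(2/3) = nQ / (1·√S) = 0.016 × 0.138 / (√0.0037) = 0.0363.
Trying y = 0.22 m: A R^(2/3) = 0.0221 — low.
Trying y = 0.356 m: A R^(2/3) = 0.0501 — high.
Trying y = 0.291 m: A R^(2/3) = 0.0363 — ≈ 0.0363.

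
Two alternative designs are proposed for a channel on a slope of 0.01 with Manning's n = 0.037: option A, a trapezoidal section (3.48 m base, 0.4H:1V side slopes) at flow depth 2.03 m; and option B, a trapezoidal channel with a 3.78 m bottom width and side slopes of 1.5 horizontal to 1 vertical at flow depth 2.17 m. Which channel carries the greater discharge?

channel B

Channel A: With bottom width b = 3.48 m and side slope z = 0.4: A = (b + zy)y = (3.48 + 0.4×2.03)×2.03 = 8.713 m²; P = b + 2y√(1+z²) = 3.48 + 2×2.03×1.077 = 7.853 m. Hydraulic radius R = A/P = 8.713/7.853 = 1.11 m. Q_A = (1/0.037)·8.713·1.11^(2/3)·√0.01 = 25.24 m³/s.
Channel B: With bottom width b = 3.78 m and side slope z = 1.5: A = (b + zy)y = (3.78 + 1.5×2.17)×2.17 = 15.27 m²; P = b + 2y√(1+z²) = 3.78 + 2×2.17×1.803 = 11.6 m. Hydraulic radius R = A/P = 15.27/11.6 = 1.316 m. Q_B = (1/0.037)·15.27·1.316^(2/3)·√0.01 = 49.54 m³/s.
Q_A = 25.24 m³/s vs Q_B = 49.54 m³/s, so channel B carries more.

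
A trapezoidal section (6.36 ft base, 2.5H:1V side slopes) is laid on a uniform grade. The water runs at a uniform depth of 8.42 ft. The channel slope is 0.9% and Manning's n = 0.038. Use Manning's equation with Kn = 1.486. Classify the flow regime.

With bottom width b = 6.36 ft and side slope z = 2.5: A = (b + zy)y = (6.36 + 2.5×8.42)×8.42 = 230.8 ft²; P = b + 2y√(1+z²) = 6.36 + 2×8.42×2.693 = 51.7 ft.
Hydraulic radius R = A/P = 230.8/51.7 = 4.464 ft.
V = (1.486/n) R^(2/3) √S = (1.486/0.038) × 4.464^(2/3) × √0.009 = 10.06 ft/s. Hydraulic depth D_h = A/T = 230.8/48.46 = 4.763 ft.
Froude number Fr = V/√(g·D_h) = 10.06/√(32.2×4.763) = 0.812, which is less than 1, so the flow is subcritical.

subcritical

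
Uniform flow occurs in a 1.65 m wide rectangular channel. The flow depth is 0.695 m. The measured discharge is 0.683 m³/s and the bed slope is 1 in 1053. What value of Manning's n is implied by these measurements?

n = 0.027

Flow area A = b·y = 1.65 × 0.695 = 1.147 m². Wetted perimeter P = b + 2y = 1.65 + 2×0.695 = 3.04 m.
Hydraulic radius R = A/P = 1.147/3.04 = 0.3772 m.
Rearranging Manning's equation: n = (1/Q) A R^(2/3) S^(1/2) = (1/0.683) × 1.147 × 0.3772^(2/3) × √0.0009497 = 0.027.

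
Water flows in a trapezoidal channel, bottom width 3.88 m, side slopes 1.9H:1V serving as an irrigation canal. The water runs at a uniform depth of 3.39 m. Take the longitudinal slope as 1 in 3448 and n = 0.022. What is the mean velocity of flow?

V = 1.19 m/s

With bottom width b = 3.88 m and side slope z = 1.9: A = (b + zy)y = (3.88 + 1.9×3.39)×3.39 = 34.99 m²; P = b + 2y√(1+z²) = 3.88 + 2×3.39×2.147 = 18.44 m.
Hydraulic radius R = A/P = 34.99/18.44 = 1.898 m.
From Manning's equation, V = (1/n) R^(2/3) S^(1/2) = (1/0.022) × 1.898^(2/3) × 0.00029^(1/2) = 1.19 m/s.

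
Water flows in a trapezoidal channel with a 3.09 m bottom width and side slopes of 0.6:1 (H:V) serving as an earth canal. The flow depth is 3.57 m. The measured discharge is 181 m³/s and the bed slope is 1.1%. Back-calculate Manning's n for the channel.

n = 0.015

With bottom width b = 3.09 m and side slope z = 0.6: A = (b + zy)y = (3.09 + 0.6×3.57)×3.57 = 18.68 m²; P = b + 2y√(1+z²) = 3.09 + 2×3.57×1.166 = 11.42 m.
Hydraulic radius R = A/P = 18.68/11.42 = 1.636 m.
Rearranging Manning's equation: n = (1/Q) A R^(2/3) S^(1/2) = (1/181) × 18.68 × 1.636^(2/3) × √0.011 = 0.015.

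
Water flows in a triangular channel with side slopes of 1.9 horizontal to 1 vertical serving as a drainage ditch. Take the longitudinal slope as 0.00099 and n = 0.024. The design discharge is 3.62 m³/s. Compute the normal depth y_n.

y_n = 1.41 m

Manning's equation rearranged: A R^(2/3) = nQ / (1·√S) = 0.024 × 3.62 / (√0.00099) = 2.761.
At y = 1.64 m: A R^(2/3) = 4.127 — too large.
At y = 1.15 m: A R^(2/3) = 1.602 — too small.
At y = 1.41 m: A R^(2/3) = 2.758 — ≈ 2.761.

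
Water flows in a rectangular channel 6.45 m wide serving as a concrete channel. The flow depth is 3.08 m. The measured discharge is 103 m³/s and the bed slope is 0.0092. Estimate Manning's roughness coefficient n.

n = 0.025

Flow area A = b·y = 6.45 × 3.08 = 19.87 m². Wetted perimeter P = b + 2y = 6.45 + 2×3.08 = 12.61 m.
Hydraulic radius R = A/P = 19.87/12.61 = 1.575 m.
Rearranging Manning's equation: n = (1/Q) A R^(2/3) S^(1/2) = (1/103) × 19.87 × 1.575^(2/3) × √0.0092 = 0.025.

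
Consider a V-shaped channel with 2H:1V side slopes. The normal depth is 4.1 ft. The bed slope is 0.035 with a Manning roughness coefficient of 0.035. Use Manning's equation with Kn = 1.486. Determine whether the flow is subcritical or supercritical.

For a triangular section with side slope z = 2: A = zy² = 2×4.1² = 33.62 ft²; P = 2y√(1+z²) = 2×4.1×2.236 = 18.34 ft.
Hydraulic radius R = A/P = 33.62/18.34 = 1.834 ft.
V = (1.486/n) R^(2/3) √S = (1.486/0.035) × 1.834^(2/3) × √0.035 = 11.9 ft/s. Hydraulic depth D_h = A/T = 33.62/16.4 = 2.05 ft.
Froude number Fr = V/√(g·D_h) = 11.9/√(32.2×2.05) = 1.46, which is greater than 1, so the flow is supercritical.

supercritical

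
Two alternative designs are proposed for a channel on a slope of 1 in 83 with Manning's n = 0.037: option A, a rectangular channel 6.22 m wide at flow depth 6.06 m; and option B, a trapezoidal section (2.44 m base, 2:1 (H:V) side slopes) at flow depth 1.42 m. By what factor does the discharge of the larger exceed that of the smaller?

9.04

Channel A: Flow area A = b·y = 6.22 × 6.06 = 37.69 m². Wetted perimeter P = b + 2y = 6.22 + 2×6.06 = 18.34 m. Hydraulic radius R = A/P = 37.69/18.34 = 2.055 m. Q_A = (1/0.037)·37.69·2.055^(2/3)·√0.01205 = 180.8 m³/s.
Channel B: With bottom width b = 2.44 m and side slope z = 2: A = (b + zy)y = (2.44 + 2×1.42)×1.42 = 7.498 m²; P = b + 2y√(1+z²) = 2.44 + 2×1.42×2.236 = 8.79 m. Hydraulic radius R = A/P = 7.498/8.79 = 0.8529 m. Q_B = (1/0.037)·7.498·0.8529^(2/3)·√0.01205 = 20 m³/s.
The larger discharge is 180.8 m³/s and the smaller is 20 m³/s; the ratio is 9.04.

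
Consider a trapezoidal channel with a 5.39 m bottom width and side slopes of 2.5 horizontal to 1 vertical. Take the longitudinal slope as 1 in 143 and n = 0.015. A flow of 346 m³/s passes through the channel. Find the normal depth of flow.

Manning's equation rearranged: A R^(2/3) = nQ / (1·√S) = 0.015 × 346 / (√0.006993) = 62.06.
At y = 3.58 m: A R^(2/3) = 83.68 — too large.
At y = 2.31 m: A R^(2/3) = 32.99 — too small.
At y = 3.12 m: A R^(2/3) = 62.12 — matches.

y_n = 3.12 m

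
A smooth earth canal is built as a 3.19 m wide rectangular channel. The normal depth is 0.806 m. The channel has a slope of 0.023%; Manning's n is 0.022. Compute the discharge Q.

Q = 1.17 m³/s

Flow area A = b·y = 3.19 × 0.806 = 2.571 m². Wetted perimeter P = b + 2y = 3.19 + 2×0.806 = 4.802 m.
Hydraulic radius R = A/P = 2.571/4.802 = 0.5354 m.
Manning's equation: Q = (1/n) A R^(2/3) S^(1/2) = (1/0.022) × 2.571 × 0.5354^(2/3) × 0.00023^(1/2) = 1.17 m³/s.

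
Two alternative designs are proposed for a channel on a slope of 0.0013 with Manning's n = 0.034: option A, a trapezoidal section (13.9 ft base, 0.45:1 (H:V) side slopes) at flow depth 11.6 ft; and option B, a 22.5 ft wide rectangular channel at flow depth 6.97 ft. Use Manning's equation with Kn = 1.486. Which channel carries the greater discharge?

channel A

Channel A: With bottom width b = 13.9 ft and side slope z = 0.45: A = (b + zy)y = (13.9 + 0.45×11.6)×11.6 = 221.8 ft²; P = b + 2y√(1+z²) = 13.9 + 2×11.6×1.097 = 39.34 ft. Hydraulic radius R = A/P = 221.8/39.34 = 5.638 ft. Q_A = (1.486/0.034)·221.8·5.638^(2/3)·√0.0013 = 1107 ft³/s.
Channel B: Flow area A = b·y = 22.5 × 6.97 = 156.8 ft². Wetted perimeter P = b + 2y = 22.5 + 2×6.97 = 36.44 ft. Hydraulic radius R = A/P = 156.8/36.44 = 4.304 ft. Q_B = (1.486/0.034)·156.8·4.304^(2/3)·√0.0013 = 653.9 ft³/s.
Q_A = 1107 ft³/s vs Q_B = 653.9 ft³/s, so channel A carries more.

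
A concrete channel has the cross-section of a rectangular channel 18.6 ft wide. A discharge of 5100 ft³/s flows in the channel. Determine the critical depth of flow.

y_c = 13.3 ft

For a rectangular channel, critical depth y_c = (q²/g)^(1/3) where q = Q/b = 5100/18.6 = 274.2 ft²/s.
So y_c = (274.2²/32.2)^(1/3) = 13.3 ft.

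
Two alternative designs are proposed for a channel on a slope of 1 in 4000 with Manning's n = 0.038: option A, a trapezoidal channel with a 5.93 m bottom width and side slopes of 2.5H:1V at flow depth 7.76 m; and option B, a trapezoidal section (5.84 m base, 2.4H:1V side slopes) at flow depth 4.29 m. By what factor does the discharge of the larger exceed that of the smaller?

Channel A: With bottom width b = 5.93 m and side slope z = 2.5: A = (b + zy)y = (5.93 + 2.5×7.76)×7.76 = 196.6 m²; P = b + 2y√(1+z²) = 5.93 + 2×7.76×2.693 = 47.72 m. Hydraulic radius R = A/P = 196.6/47.72 = 4.119 m. Q_A = (1/0.038)·196.6·4.119^(2/3)·√0.00025 = 210.2 m³/s.
Channel B: With bottom width b = 5.84 m and side slope z = 2.4: A = (b + zy)y = (5.84 + 2.4×4.29)×4.29 = 69.22 m²; P = b + 2y√(1+z²) = 5.84 + 2×4.29×2.6 = 28.15 m. Hydraulic radius R = A/P = 69.22/28.15 = 2.459 m. Q_B = (1/0.038)·69.22·2.459^(2/3)·√0.00025 = 52.48 m³/s.
The larger discharge is 210.2 m³/s and the smaller is 52.48 m³/s; the ratio is 4.

4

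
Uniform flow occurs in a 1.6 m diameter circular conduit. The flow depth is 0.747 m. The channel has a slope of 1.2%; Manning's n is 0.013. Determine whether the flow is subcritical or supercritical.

supercritical

For a circular section of diameter D = 1.6 m at depth y = 0.747 m, the central angle is θ = 2 arccos(1 − 2y/D) = 3.009 rad. Then A = (D²/8)(θ − sin θ) = 0.9206 m² and P = Dθ/2 = 2.407 m.
Hydraulic radius R = A/P = 0.9206/2.407 = 0.3824 m.
V = (1/n) R^(2/3) √S = (1/0.013) × 0.3824^(2/3) × √0.012 = 4.44 m/s. Hydraulic depth D_h = A/T = 0.9206/1.596 = 0.5766 m.
Froude number Fr = V/√(g·D_h) = 4.44/√(9.81×0.5766) = 1.87, which is greater than 1, so the flow is supercritical.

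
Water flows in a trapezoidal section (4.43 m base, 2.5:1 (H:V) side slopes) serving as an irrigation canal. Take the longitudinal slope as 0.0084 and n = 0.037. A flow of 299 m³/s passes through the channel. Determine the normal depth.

Manning's equation rearranged: A R^(2/3) = nQ / (1·√S) = 0.037 × 299 / (√0.0084) = 120.7.
At y = 3.13 m: A R^(2/3) = 56.8 — low.
At y = 4.78 m: A R^(2/3) = 147.9 — high.
At y = 4.38 m: A R^(2/3) = 120.9 — close enough.

y_n = 4.38 m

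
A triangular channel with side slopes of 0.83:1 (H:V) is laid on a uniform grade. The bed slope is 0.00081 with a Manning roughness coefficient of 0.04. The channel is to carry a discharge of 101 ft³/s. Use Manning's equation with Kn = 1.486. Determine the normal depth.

y_n = 7.89 ft

Manning's equation rearranged: A R^(2/3) = nQ / (1.486·√S) = 0.04 × 101 / (1.486 × √0.00081) = 95.53.
Trying y = 5.64 ft: A R^(2/3) = 39.08 — short.
Trying y = 7.89 ft: A R^(2/3) = 95.67 — close enough.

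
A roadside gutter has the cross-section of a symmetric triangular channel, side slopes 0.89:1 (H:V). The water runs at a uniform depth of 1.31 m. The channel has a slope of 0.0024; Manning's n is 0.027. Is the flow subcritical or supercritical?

For a triangular section with side slope z = 0.89: A = zy² = 0.89×1.31² = 1.527 m²; P = 2y√(1+z²) = 2×1.31×1.339 = 3.507 m.
Hydraulic radius R = A/P = 1.527/3.507 = 0.4355 m.
V = (1/n) R^(2/3) √S = (1/0.027) × 0.4355^(2/3) × √0.0024 = 1.042 m/s. Hydraulic depth D_h = A/T = 1.527/2.332 = 0.655 m.
Froude number Fr = V/√(g·D_h) = 1.042/√(9.81×0.655) = 0.411, which is less than 1, so the flow is subcritical.

subcritical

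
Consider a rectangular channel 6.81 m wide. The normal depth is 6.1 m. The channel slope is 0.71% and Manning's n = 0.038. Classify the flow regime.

Flow area A = b·y = 6.81 × 6.1 = 41.54 m². Wetted perimeter P = b + 2y = 6.81 + 2×6.1 = 19.01 m.
Hydraulic radius R = A/P = 41.54/19.01 = 2.185 m.
V = (1/n) R^(2/3) √S = (1/0.038) × 2.185^(2/3) × √0.0071 = 3.734 m/s. Hydraulic depth D_h = A/T = 41.54/6.81 = 6.1 m.
Froude number Fr = V/√(g·D_h) = 3.734/√(9.81×6.1) = 0.483, which is less than 1, so the flow is subcritical.

subcritical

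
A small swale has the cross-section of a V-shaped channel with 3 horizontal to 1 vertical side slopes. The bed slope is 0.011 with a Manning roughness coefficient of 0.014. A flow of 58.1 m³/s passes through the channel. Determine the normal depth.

Manning's equation rearranged: A R^(2/3) = nQ / (1·√S) = 0.014 × 58.1 / (√0.011) = 7.755.
At y = 2.08 m: A R^(2/3) = 12.86 — over.
At y = 1.38 m: A R^(2/3) = 4.307 — short.
At y = 1.72 m: A R^(2/3) = 7.749 — matches.

y_n = 1.72 m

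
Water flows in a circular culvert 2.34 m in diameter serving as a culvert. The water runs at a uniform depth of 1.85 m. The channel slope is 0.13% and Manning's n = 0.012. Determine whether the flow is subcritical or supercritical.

For a circular section of diameter D = 2.34 m at depth y = 1.85 m, the central angle is θ = 2 arccos(1 − 2y/D) = 4.382 rad. Then A = (D²/8)(θ − sin θ) = 3.647 m² and P = Dθ/2 = 5.127 m.
Hydraulic radius R = A/P = 3.647/5.127 = 0.7113 m.
V = (1/n) R^(2/3) √S = (1/0.012) × 0.7113^(2/3) × √0.0013 = 2.394 m/s. Hydraulic depth D_h = A/T = 3.647/1.904 = 1.915 m.
Froude number Fr = V/√(g·D_h) = 2.394/√(9.81×1.915) = 0.552, which is less than 1, so the flow is subcritical.

subcritical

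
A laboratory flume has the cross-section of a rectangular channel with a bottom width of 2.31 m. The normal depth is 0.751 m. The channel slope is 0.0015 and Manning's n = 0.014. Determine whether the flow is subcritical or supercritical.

subcritical

Flow area A = b·y = 2.31 × 0.751 = 1.735 m². Wetted perimeter P = b + 2y = 2.31 + 2×0.751 = 3.812 m.
Hydraulic radius R = A/P = 1.735/3.812 = 0.4551 m.
V = (1/n) R^(2/3) √S = (1/0.014) × 0.4551^(2/3) × √0.0015 = 1.637 m/s. Hydraulic depth D_h = A/T = 1.735/2.31 = 0.751 m.
Froude number Fr = V/√(g·D_h) = 1.637/√(9.81×0.751) = 0.603, which is less than 1, so the flow is subcritical.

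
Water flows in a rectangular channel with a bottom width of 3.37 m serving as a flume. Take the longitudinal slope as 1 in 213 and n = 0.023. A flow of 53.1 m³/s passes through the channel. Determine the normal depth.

y_n = 4.6 m

Manning's equation rearranged: A R^(2/3) = nQ / (1·√S) = 0.023 × 53.1 / (√0.004695) = 17.82.
Try y = 5.73 m: A R^(2/3) = 23.03 — over.
Try y = 4.6 m: A R^(2/3) = 17.83 — close enough.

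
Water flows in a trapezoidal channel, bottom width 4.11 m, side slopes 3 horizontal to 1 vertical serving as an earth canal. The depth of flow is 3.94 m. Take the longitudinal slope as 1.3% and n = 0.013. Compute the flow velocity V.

V = 14.7 m/s

With bottom width b = 4.11 m and side slope z = 3: A = (b + zy)y = (4.11 + 3×3.94)×3.94 = 62.76 m²; P = b + 2y√(1+z²) = 4.11 + 2×3.94×3.162 = 29.03 m.
Hydraulic radius R = A/P = 62.76/29.03 = 2.162 m.
From Manning's equation, V = (1/n) R^(2/3) S^(1/2) = (1/0.013) × 2.162^(2/3) × 0.013^(1/2) = 14.7 m/s.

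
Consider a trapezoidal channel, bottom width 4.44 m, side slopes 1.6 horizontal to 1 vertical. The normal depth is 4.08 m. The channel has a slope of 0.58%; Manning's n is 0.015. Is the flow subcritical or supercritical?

With bottom width b = 4.44 m and side slope z = 1.6: A = (b + zy)y = (4.44 + 1.6×4.08)×4.08 = 44.75 m²; P = b + 2y√(1+z²) = 4.44 + 2×4.08×1.887 = 19.84 m.
Hydraulic radius R = A/P = 44.75/19.84 = 2.256 m.
V = (1/n) R^(2/3) √S = (1/0.015) × 2.256^(2/3) × √0.0058 = 8.733 m/s. Hydraulic depth D_h = A/T = 44.75/17.5 = 2.558 m.
Froude number Fr = V/√(g·D_h) = 8.733/√(9.81×2.558) = 1.74, which is greater than 1, so the flow is supercritical.

supercritical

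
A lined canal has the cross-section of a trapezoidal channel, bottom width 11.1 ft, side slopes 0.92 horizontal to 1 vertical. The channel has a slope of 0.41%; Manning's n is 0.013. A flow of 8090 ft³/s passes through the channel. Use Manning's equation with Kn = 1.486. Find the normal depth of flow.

y_n = 13.4 ft

Manning's equation rearranged: A R^(2/3) = nQ / (1.486·√S) = 0.013 × 8090 / (1.486 × √0.0041) = 1105.
Trying y = 9.81 ft: A R^(2/3) = 594.7 — short.
Trying y = 15.3 ft: A R^(2/3) = 1451 — over.
Trying y = 13.4 ft: A R^(2/3) = 1105 — close enough.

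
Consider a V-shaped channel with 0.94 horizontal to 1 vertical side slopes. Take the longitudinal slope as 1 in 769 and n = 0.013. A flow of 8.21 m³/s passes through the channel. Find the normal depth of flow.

y_n = 2.01 m

Manning's equation rearranged: A R^(2/3) = nQ / (1·√S) = 0.013 × 8.21 / (√0.0013) = 2.96.
Try y = 2.45 m: A R^(2/3) = 5.019 — too large.
Try y = 1.42 m: A R^(2/3) = 1.172 — too small.
Try y = 2.01 m: A R^(2/3) = 2.961 — ≈ 2.96.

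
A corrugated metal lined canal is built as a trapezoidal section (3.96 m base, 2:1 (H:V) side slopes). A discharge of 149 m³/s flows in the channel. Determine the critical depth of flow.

y_c = 3.23 m

At critical depth, Q² T / (g A³) = 1, i.e. A³/T = Q²/g = 149²/9.81 = 2263.
Try y = 2.65 m: A³/T = 1015 — short.
Try y = 3.23 m: A³/T = 2259 — close enough.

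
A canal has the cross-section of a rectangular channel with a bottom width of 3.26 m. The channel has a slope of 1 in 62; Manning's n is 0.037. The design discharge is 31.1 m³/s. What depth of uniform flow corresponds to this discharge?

y_n = 2.74 m

Manning's equation rearranged: A R^(2/3) = nQ / (1·√S) = 0.037 × 31.1 / (√0.01613) = 9.061.
At y = 2.1 m: A R^(2/3) = 6.465 — too small.
At y = 3.17 m: A R^(2/3) = 10.85 — too large.
At y = 2.74 m: A R^(2/3) = 9.063 — ≈ 9.061.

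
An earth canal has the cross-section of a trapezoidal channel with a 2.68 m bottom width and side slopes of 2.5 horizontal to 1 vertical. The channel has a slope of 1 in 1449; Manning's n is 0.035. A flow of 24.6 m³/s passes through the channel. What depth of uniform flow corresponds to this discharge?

y_n = 2.69 m

Manning's equation rearranged: A R^(2/3) = nQ / (1·√S) = 0.035 × 24.6 / (√0.0006901) = 32.77.
Trying y = 2.91 m: A R^(2/3) = 39.28 — too large.
Trying y = 1.96 m: A R^(2/3) = 16.05 — too small.
Trying y = 2.69 m: A R^(2/3) = 32.76 — close enough.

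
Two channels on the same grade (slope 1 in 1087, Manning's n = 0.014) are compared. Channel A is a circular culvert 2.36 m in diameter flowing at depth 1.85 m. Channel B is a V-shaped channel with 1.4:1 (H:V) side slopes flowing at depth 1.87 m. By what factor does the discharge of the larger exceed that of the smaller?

1.38

Channel A: For a circular section of diameter D = 2.36 m at depth y = 1.85 m, the central angle is θ = 2 arccos(1 − 2y/D) = 4.349 rad. Then A = (D²/8)(θ − sin θ) = 3.679 m² and P = Dθ/2 = 5.132 m. Hydraulic radius R = A/P = 3.679/5.132 = 0.7168 m. Q_A = (1/0.014)·3.679·0.7168^(2/3)·√0.00092 = 6.383 m³/s.
Channel B: For a triangular section with side slope z = 1.4: A = zy² = 1.4×1.87² = 4.896 m²; P = 2y√(1+z²) = 2×1.87×1.72 = 6.435 m. Hydraulic radius R = A/P = 4.896/6.435 = 0.7608 m. Q_B = (1/0.014)·4.896·0.7608^(2/3)·√0.00092 = 8.84 m³/s.
The larger discharge is 8.84 m³/s and the smaller is 6.383 m³/s; the ratio is 1.38.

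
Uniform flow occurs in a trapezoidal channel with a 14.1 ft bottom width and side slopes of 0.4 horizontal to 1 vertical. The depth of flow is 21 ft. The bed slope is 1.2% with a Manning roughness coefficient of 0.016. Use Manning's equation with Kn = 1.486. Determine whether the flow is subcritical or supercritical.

supercritical

With bottom width b = 14.1 ft and side slope z = 0.4: A = (b + zy)y = (14.1 + 0.4×21)×21 = 472.5 ft²; P = b + 2y√(1+z²) = 14.1 + 2×21×1.077 = 59.34 ft.
Hydraulic radius R = A/P = 472.5/59.34 = 7.963 ft.
V = (1.486/n) R^(2/3) √S = (1.486/0.016) × 7.963^(2/3) × √0.012 = 40.57 ft/s. Hydraulic depth D_h = A/T = 472.5/30.9 = 15.29 ft.
Froude number Fr = V/√(g·D_h) = 40.57/√(32.2×15.29) = 1.83, which is greater than 1, so the flow is supercritical.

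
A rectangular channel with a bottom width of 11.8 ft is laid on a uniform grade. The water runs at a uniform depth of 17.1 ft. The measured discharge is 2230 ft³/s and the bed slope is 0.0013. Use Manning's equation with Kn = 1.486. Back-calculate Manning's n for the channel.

n = 0.013

Flow area A = b·y = 11.8 × 17.1 = 201.8 ft². Wetted perimeter P = b + 2y = 11.8 + 2×17.1 = 46 ft.
Hydraulic radius R = A/P = 201.8/46 = 4.387 ft.
Rearranging Manning's equation: n = (1.486/Q) A R^(2/3) S^(1/2) = (1.486/2230) × 201.8 × 4.387^(2/3) × √0.0013 = 0.013.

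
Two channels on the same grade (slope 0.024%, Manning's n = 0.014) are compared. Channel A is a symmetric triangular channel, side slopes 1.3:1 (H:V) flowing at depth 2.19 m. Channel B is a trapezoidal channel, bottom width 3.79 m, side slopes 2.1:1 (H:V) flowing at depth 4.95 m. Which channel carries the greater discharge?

Channel A: For a triangular section with side slope z = 1.3: A = zy² = 1.3×2.19² = 6.235 m²; P = 2y√(1+z²) = 2×2.19×1.64 = 7.184 m. Hydraulic radius R = A/P = 6.235/7.184 = 0.8679 m. Q_A = (1/0.014)·6.235·0.8679^(2/3)·√0.00024 = 6.278 m³/s.
Channel B: With bottom width b = 3.79 m and side slope z = 2.1: A = (b + zy)y = (3.79 + 2.1×4.95)×4.95 = 70.22 m²; P = b + 2y√(1+z²) = 3.79 + 2×4.95×2.326 = 26.82 m. Hydraulic radius R = A/P = 70.22/26.82 = 2.618 m. Q_B = (1/0.014)·70.22·2.618^(2/3)·√0.00024 = 147.6 m³/s.
Q_A = 6.278 m³/s vs Q_B = 147.6 m³/s, so channel B carries more.

channel B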